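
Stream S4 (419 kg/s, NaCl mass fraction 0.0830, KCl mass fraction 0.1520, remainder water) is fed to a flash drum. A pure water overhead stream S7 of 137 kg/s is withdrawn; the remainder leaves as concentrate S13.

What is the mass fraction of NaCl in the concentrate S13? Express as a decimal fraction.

0.1233

NaCl is not removed: 419×0.083 = 34.777 kg/s of NaCl enters S13.
Concentrate = 419 − 137 = 282 kg/s.
Mass fraction = 34.777/282 = 0.1233.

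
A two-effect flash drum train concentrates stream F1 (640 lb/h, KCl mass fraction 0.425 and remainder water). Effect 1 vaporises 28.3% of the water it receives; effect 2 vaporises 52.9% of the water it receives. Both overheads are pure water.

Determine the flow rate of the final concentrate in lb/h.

396.3 lb/h

water in feed = 640×0.575 = 368 lb/h.
After stage 1: water left = (1−0.283)×368 = 263.86; stream total = 535.86 lb/h.
After stage 2: water left = (1−0.529)×263.86 = 124.28; final concentrate = 396.28 lb/h.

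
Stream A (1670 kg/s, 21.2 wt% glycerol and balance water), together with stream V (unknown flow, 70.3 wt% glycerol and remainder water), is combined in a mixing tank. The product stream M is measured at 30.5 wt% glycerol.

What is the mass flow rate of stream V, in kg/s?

Let V be the unknown flow. Total out = 1670 + V.
glycerol balance: 354.04 + 0.703·V = 0.305·(1670 + V)
(0.703 − 0.305)·V = 0.305×1670 − 354.04 = 155.31
V = 155.31 / 0.398 = 390.23 kg/s

390.2 kg/s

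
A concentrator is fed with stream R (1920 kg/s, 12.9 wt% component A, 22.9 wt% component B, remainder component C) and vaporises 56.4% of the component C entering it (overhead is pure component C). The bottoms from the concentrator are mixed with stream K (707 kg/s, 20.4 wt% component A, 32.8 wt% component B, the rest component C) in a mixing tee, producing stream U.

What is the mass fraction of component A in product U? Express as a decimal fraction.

Vapour removed = 0.564×0.642×1920 = 695.21 kg/s; concentrate = 1224.8 kg/s.
component A reaching the mixer = 247.68 (from concentrate) + 707×0.204 = 391.91 kg/s.
Product flow = 1224.8 + 707 = 1931.8 kg/s; component A fraction = 0.203.

0.203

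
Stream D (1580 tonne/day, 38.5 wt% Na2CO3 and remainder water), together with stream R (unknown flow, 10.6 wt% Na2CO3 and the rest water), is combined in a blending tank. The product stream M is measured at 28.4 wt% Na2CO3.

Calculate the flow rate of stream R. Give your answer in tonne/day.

Let R be the unknown flow. Total out = 1580 + R.
Na2CO3 balance: 608.3 + 0.106·R = 0.284·(1580 + R)
(0.106 − 0.284)·R = 0.284×1580 − 608.3 = -159.58
R = -159.58 / -0.178 = 896.52 tonne/day

896.5 tonne/day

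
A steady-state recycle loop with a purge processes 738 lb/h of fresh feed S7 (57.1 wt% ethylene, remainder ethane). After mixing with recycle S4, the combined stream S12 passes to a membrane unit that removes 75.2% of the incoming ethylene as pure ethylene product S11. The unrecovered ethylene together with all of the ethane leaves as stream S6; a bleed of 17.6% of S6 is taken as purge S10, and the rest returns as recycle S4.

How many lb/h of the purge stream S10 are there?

339.7 lb/h

ethane enters only via S7 and leaves only via the purge: 738×0.429 = 0.176×(ethane in S6), and the membrane unit passes all ethane, so ethane in S12 = ethane in S6 = 1798.9 lb/h.
ethylene in S12: m_A = 738×0.571 + (1−0.176)·(1−0.752)·m_A, so m_A = 421.4/0.7956 = 529.63 lb/h.
S6 = (1−0.752)×529.63 + 1798.9 = 1930.2 lb/h.
Purge S10 = 0.176×1930.2 = 339.72 lb/h.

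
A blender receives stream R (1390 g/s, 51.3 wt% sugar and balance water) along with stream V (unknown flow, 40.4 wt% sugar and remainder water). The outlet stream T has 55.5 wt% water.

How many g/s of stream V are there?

2305 g/s

Let V be the unknown flow. Total out = 1390 + V.
water balance: 676.93 + 0.596·V = 0.555·(1390 + V)
(0.596 − 0.555)·V = 0.555×1390 − 676.93 = 94.52
V = 94.52 / 0.041 = 2305.4 g/s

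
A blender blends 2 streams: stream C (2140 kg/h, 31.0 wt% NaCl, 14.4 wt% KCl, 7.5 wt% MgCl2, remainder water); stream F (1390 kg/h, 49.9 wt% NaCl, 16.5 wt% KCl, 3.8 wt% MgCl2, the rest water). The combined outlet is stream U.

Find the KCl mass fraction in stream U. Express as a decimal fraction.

0.152

Total flow out = 2140 + 1390 = 3530 kg/h.
KCl in = 2140×0.144 + 1390×0.165 = 537.51 kg/h.
KCl mass fraction in U = 537.51/3530 = 0.152.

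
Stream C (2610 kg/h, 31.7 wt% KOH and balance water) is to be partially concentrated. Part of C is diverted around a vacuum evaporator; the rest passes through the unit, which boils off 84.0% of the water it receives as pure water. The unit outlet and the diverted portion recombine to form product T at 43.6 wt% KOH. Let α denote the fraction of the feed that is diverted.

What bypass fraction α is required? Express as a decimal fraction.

All 2610×0.317 = 827.37 kg/h of KOH reaches T, so T = 827.37/0.436 = 1897.6 kg/h and vapour = 712.36 kg/h.
The evaporator receives (1−α)·2610 of feed at 0.683 water and removes 0.840 of that water:
0.840×0.683×(1−α)×2610 = 712.36
(1−α) = 712.36/1497.4 = 0.4757;  α = 0.5243.

0.524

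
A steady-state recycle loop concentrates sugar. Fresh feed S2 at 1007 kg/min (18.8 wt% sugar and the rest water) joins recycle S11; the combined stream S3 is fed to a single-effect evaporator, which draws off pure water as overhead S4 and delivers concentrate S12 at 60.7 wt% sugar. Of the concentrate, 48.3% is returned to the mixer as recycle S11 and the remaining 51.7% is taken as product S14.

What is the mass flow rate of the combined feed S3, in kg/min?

1298 kg/min

Overall sugar balance (none leaves overhead): sugar in fresh feed = sugar in product, i.e. 1007×0.188 = (1−0.483)·S12·0.607.
S12 = 189.32/(0.607×0.517) = 603.26 kg/min.
Recycle S11 = 0.483×603.26 = 291.38 kg/min.
Combined feed S3 = 1007 + 291.38 = 1298.4 kg/min.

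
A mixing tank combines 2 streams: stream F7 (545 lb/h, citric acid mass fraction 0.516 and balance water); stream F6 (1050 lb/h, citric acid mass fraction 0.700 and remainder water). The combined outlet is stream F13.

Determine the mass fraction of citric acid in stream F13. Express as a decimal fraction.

0.637

Total flow out = 545 + 1050 = 1595 lb/h.
citric acid in = 545×0.516 + 1050×0.700 = 1016.2 lb/h.
citric acid mass fraction in F13 = 1016.2/1595 = 0.637.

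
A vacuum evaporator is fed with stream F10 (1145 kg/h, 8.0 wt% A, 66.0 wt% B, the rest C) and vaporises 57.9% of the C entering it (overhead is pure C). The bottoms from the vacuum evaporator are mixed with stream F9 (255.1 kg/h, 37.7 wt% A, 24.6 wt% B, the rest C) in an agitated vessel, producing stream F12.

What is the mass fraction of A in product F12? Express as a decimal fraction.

Vapour removed = 0.579×0.260×1145 = 172.37 kg/h; concentrate = 972.63 kg/h.
A reaching the mixer = 91.6 (from concentrate) + 255.1×0.377 = 187.77 kg/h.
Product flow = 972.63 + 255.1 = 1227.7 kg/h; A fraction = 0.153.

0.153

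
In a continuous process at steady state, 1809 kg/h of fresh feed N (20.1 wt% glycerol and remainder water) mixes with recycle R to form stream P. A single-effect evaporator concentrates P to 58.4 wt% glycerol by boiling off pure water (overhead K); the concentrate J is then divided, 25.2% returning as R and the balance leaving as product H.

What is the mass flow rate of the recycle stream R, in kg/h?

209.8 kg/h

Overall glycerol balance (none leaves overhead): glycerol in fresh feed = glycerol in product, i.e. 1809×0.201 = (1−0.252)·J·0.584.
J = 363.61/(0.584×0.748) = 832.38 kg/h.
Recycle R = 0.252×832.38 = 209.76 kg/h.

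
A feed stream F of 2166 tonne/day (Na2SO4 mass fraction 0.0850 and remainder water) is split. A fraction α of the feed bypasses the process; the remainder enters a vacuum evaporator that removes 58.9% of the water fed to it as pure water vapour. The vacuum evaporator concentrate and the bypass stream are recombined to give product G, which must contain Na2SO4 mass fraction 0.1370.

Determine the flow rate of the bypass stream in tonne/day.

640.5 tonne/day

All 2166×0.085 = 184.11 tonne/day of Na2SO4 reaches G, so G = 184.11/0.137 = 1343.9 tonne/day and vapour = 822.13 tonne/day.
The evaporator receives (1−α)·2166 of feed at 0.915 water and removes 0.589 of that water:
0.589×0.915×(1−α)×2166 = 822.13
(1−α) = 822.13/1167.3 = 0.7043;  α = 0.2957.
Bypass flow = 0.2957×2166 = 640.53 tonne/day.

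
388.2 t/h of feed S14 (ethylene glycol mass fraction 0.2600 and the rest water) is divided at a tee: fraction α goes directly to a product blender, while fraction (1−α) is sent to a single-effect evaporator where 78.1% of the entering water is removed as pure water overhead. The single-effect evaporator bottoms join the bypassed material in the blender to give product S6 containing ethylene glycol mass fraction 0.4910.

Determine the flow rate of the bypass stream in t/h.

All 388.2×0.260 = 100.93 t/h of ethylene glycol reaches S6, so S6 = 100.93/0.491 = 205.56 t/h and vapour = 182.64 t/h.
The evaporator receives (1−α)·388.2 of feed at 0.740 water and removes 0.781 of that water:
0.781×0.740×(1−α)×388.2 = 182.64
(1−α) = 182.64/224.36 = 0.8140;  α = 0.1860.
Bypass flow = 0.1860×388.2 = 72.188 t/h.

72.19 t/h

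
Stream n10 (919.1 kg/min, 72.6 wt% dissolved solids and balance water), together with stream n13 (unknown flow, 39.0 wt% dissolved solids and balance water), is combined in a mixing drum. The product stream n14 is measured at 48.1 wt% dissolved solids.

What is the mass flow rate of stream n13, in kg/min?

2475 kg/min

Let n13 be the unknown flow. Total out = 919.1 + n13.
dissolved solids balance: 667.27 + 0.390·n13 = 0.481·(919.1 + n13)
(0.390 − 0.481)·n13 = 0.481×919.1 − 667.27 = -225.18
n13 = -225.18 / -0.091 = 2474.5 kg/min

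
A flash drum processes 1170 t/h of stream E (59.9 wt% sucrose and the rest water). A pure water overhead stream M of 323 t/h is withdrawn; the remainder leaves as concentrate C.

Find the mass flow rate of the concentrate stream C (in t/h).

Concentrate = 1170 − 323 = 847 t/h.

847 t/h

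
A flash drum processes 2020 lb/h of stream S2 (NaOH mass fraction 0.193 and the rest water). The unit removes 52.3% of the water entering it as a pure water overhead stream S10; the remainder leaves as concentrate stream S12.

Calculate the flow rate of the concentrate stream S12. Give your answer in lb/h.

water entering = 2020×0.807 = 1630.1 lb/h; overhead removed = 0.523×1630.1 = 852.56 lb/h.
Concentrate = 2020 − 852.56 = 1167.4 lb/h.

1167 lb/h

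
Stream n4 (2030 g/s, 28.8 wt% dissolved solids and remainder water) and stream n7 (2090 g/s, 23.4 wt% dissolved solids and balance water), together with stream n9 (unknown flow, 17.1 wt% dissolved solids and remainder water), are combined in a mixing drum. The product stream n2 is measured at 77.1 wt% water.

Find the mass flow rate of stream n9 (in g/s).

2245 g/s

Let n9 be the unknown flow. Total out = 4120 + n9.
water balance: 3046.3 + 0.829·n9 = 0.771·(4120 + n9)
(0.829 − 0.771)·n9 = 0.771×4120 − 3046.3 = 130.22
n9 = 130.22 / 0.058 = 2245.2 g/s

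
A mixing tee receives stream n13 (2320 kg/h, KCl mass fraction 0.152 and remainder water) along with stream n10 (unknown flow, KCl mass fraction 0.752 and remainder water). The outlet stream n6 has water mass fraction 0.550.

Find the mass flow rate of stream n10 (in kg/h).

Let n10 be the unknown flow. Total out = 2320 + n10.
water balance: 1967.4 + 0.248·n10 = 0.550·(2320 + n10)
(0.248 − 0.550)·n10 = 0.550×2320 − 1967.4 = -691.36
n10 = -691.36 / -0.302 = 2289.3 kg/h

2289 kg/h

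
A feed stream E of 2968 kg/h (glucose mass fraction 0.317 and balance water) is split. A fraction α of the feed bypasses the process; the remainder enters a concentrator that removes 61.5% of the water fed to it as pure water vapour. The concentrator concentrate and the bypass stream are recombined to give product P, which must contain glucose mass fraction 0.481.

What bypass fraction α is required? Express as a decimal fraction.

All 2968×0.317 = 940.86 kg/h of glucose reaches P, so P = 940.86/0.481 = 1956 kg/h and vapour = 1012 kg/h.
The evaporator receives (1−α)·2968 of feed at 0.683 water and removes 0.615 of that water:
0.615×0.683×(1−α)×2968 = 1012
(1−α) = 1012/1246.7 = 0.8117;  α = 0.1883.

0.188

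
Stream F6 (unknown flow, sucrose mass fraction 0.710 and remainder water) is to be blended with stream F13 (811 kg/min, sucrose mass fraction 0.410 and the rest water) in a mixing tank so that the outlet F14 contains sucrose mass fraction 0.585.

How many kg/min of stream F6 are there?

Let F6 be the unknown flow. Total out = 811 + F6.
sucrose balance: 332.51 + 0.710·F6 = 0.585·(811 + F6)
(0.710 − 0.585)·F6 = 0.585×811 − 332.51 = 141.92
F6 = 141.92 / 0.125 = 1135.4 kg/min

1135 kg/min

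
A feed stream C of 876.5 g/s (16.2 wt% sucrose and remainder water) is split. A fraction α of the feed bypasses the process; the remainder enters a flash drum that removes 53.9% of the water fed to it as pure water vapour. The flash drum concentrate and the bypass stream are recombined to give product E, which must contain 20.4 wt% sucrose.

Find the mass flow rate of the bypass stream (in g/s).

477 g/s

All 876.5×0.162 = 141.99 g/s of sucrose reaches E, so E = 141.99/0.204 = 696.04 g/s and vapour = 180.46 g/s.
The evaporator receives (1−α)·876.5 of feed at 0.838 water and removes 0.539 of that water:
0.539×0.838×(1−α)×876.5 = 180.46
(1−α) = 180.46/395.9 = 0.4558;  α = 0.5442.
Bypass flow = 0.5442×876.5 = 476.98 g/s.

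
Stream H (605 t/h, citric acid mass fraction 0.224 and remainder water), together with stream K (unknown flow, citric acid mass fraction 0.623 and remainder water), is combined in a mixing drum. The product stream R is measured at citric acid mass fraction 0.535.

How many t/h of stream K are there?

2138 t/h

Let K be the unknown flow. Total out = 605 + K.
citric acid balance: 135.52 + 0.623·K = 0.535·(605 + K)
(0.623 − 0.535)·K = 0.535×605 − 135.52 = 188.16
K = 188.16 / 0.088 = 2138.1 t/h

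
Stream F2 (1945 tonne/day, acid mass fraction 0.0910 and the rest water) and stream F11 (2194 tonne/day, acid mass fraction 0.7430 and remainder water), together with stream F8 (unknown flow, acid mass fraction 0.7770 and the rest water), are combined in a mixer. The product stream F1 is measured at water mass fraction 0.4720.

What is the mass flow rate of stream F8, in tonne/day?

1519 tonne/day

Let F8 be the unknown flow. Total out = 4139 + F8.
water balance: 2331.9 + 0.223·F8 = 0.472·(4139 + F8)
(0.223 − 0.472)·F8 = 0.472×4139 − 2331.9 = -378.26
F8 = -378.26 / -0.249 = 1519.1 tonne/day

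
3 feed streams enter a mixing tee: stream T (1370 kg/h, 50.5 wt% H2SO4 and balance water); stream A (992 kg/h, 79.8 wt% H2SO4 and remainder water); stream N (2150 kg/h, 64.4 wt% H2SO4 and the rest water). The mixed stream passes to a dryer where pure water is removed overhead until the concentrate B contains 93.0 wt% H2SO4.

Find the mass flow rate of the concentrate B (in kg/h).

3084 kg/h

H2SO4 entering = 1370×0.505 + 992×0.798 + 2150×0.644 = 2868.1 kg/h.
All H2SO4 reports to B, so B = 2868.1/0.930 = 3083.9 kg/h.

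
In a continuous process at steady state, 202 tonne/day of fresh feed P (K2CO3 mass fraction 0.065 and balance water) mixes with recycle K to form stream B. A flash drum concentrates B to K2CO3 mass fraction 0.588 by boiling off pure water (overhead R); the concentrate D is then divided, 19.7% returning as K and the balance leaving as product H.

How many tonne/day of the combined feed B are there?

207.5 tonne/day

Overall K2CO3 balance (none leaves overhead): K2CO3 in fresh feed = K2CO3 in product, i.e. 202×0.065 = (1−0.197)·D·0.588.
D = 13.13/(0.588×0.803) = 27.808 tonne/day.
Recycle K = 0.197×27.808 = 5.4782 tonne/day.
Combined feed B = 202 + 5.4782 = 207.48 tonne/day.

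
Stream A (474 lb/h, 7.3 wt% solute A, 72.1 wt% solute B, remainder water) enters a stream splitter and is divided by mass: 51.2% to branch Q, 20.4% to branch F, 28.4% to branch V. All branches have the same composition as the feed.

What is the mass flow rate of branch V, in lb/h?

134.6 lb/h

Branch V flow = 0.284×474 = 134.62 lb/h.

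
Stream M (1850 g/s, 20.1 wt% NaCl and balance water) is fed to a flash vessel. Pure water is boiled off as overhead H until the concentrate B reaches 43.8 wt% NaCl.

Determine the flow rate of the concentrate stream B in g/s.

849 g/s

NaCl is conserved: 1850×0.201 = 371.85 g/s all reports to the concentrate.
Concentrate = 371.85/(target fraction) = 848.97 g/s.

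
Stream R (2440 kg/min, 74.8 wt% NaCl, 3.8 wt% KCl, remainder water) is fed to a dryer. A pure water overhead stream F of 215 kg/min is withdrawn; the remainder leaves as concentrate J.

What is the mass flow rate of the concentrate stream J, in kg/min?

Concentrate = 2440 − 215 = 2225 kg/min.

2225 kg/min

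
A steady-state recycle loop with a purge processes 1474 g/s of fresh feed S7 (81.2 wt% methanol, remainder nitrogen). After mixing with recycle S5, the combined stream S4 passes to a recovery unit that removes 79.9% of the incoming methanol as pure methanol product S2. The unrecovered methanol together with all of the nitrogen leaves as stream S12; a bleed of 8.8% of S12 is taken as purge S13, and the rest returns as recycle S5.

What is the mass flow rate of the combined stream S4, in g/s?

4615 g/s

nitrogen enters only via S7 and leaves only via the purge: 1474×0.188 = 0.088×(nitrogen in S12), and the recovery unit passes all nitrogen, so nitrogen in S4 = nitrogen in S12 = 3149 g/s.
methanol in S4: m_A = 1474×0.812 + (1−0.088)·(1−0.799)·m_A, so m_A = 1196.9/0.8167 = 1465.5 g/s.
S4 = 1465.5 + 3149 = 4614.5 g/s.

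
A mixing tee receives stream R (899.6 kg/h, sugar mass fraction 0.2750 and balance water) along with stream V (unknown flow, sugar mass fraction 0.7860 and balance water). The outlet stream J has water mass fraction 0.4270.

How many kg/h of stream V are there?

Let V be the unknown flow. Total out = 899.6 + V.
water balance: 652.21 + 0.214·V = 0.427·(899.6 + V)
(0.214 − 0.427)·V = 0.427×899.6 − 652.21 = -268.08
V = -268.08 / -0.213 = 1258.6 kg/h

1259 kg/h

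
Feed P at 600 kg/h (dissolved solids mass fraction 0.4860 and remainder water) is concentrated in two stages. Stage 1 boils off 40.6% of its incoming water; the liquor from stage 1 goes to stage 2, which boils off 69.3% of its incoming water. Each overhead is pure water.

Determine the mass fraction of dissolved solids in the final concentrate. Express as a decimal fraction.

0.8383

water in feed = 600×0.514 = 308.4 kg/h.
After stage 1: water left = (1−0.406)×308.4 = 183.19; stream total = 474.79 kg/h.
After stage 2: water left = (1−0.693)×183.19 = 56.239; final concentrate = 347.84 kg/h.
dissolved solids fraction = 291.6/347.84 = 0.8383.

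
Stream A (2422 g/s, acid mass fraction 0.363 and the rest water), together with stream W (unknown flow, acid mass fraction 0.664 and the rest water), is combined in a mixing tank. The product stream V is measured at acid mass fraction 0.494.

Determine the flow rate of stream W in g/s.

Let W be the unknown flow. Total out = 2422 + W.
acid balance: 879.19 + 0.664·W = 0.494·(2422 + W)
(0.664 − 0.494)·W = 0.494×2422 − 879.19 = 317.28
W = 317.28 / 0.170 = 1866.4 g/s

1866 g/s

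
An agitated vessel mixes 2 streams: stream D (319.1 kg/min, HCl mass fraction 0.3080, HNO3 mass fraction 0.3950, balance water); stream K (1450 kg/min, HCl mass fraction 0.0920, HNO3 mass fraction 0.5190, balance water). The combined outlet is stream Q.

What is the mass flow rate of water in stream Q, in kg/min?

water out = water in = 319.1×0.297 + 1450×0.389 = 658.82 kg/min.

658.8 kg/min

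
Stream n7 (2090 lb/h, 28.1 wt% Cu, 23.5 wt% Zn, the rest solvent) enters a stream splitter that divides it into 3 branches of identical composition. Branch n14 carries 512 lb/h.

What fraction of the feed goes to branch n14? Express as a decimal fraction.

0.245

Fraction to n14 = 512/2090 = 0.2450.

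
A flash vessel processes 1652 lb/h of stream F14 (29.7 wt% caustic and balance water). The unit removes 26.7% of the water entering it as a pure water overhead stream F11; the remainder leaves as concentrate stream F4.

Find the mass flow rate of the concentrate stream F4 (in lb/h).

1342 lb/h

water entering = 1652×0.703 = 1161.4 lb/h; overhead removed = 0.267×1161.4 = 310.08 lb/h.
Concentrate = 1652 − 310.08 = 1341.9 lb/h.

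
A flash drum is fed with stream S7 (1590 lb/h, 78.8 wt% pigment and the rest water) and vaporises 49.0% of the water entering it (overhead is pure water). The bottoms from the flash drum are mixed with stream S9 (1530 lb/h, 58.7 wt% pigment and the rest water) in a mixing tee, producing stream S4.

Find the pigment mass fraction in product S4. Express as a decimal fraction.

Vapour removed = 0.490×0.212×1590 = 165.17 lb/h; concentrate = 1424.8 lb/h.
pigment reaching the mixer = 1252.9 (from concentrate) + 1530×0.587 = 2151 lb/h.
Product flow = 1424.8 + 1530 = 2954.8 lb/h; pigment fraction = 0.7280.

0.7280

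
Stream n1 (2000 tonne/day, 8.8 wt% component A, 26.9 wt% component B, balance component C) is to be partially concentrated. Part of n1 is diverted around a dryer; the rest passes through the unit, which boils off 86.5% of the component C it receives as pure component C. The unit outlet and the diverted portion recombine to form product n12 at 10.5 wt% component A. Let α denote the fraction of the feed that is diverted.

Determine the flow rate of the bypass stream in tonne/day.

1418 tonne/day

All 2000×0.088 = 176 tonne/day of component A reaches n12, so n12 = 176/0.105 = 1676.2 tonne/day and vapour = 323.81 tonne/day.
The evaporator receives (1−α)·2000 of feed at 0.643 component C and removes 0.865 of that component C:
0.865×0.643×(1−α)×2000 = 323.81
(1−α) = 323.81/1112.4 = 0.2911;  α = 0.7089.
Bypass flow = 0.7089×2000 = 1417.8 tonne/day.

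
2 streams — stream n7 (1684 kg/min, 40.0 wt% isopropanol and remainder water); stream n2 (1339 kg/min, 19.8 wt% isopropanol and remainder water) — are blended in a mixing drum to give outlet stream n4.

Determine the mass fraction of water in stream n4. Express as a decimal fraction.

Total flow out = 1684 + 1339 = 3023 kg/min.
water in = 1684×0.600 + 1339×0.802 = 2084.3 kg/min.
water mass fraction in n4 = 2084.3/3023 = 0.6895.

0.6895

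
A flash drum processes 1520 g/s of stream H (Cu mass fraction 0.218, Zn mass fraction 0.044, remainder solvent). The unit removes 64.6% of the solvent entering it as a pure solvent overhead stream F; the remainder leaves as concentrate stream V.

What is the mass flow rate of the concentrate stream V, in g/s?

795.3 g/s

solvent entering = 1520×0.738 = 1121.8 g/s; overhead removed = 0.646×1121.8 = 724.66 g/s.
Concentrate = 1520 − 724.66 = 795.34 g/s.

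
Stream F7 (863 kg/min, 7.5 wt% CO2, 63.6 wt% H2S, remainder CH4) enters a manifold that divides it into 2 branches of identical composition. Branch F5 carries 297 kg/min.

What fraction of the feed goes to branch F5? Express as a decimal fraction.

Fraction to F5 = 297/863 = 0.3441.

0.344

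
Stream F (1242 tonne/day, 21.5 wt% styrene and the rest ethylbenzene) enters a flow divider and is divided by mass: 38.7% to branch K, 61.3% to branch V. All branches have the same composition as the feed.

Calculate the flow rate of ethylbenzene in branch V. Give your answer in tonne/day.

597.7 tonne/day

Branch V total = 0.613×1242 = 761.35 tonne/day.
ethylbenzene in V = 0.785×761.35 = 597.66 tonne/day.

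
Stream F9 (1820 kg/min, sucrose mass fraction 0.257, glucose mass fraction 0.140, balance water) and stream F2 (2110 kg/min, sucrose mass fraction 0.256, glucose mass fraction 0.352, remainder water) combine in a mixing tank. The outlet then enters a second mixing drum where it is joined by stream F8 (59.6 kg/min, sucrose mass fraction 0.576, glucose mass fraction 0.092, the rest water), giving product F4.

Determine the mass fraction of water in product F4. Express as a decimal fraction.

Overall, product flow = 3989.6 kg/min.
water in = 1820×0.603 + 2110×0.392 + 59.6×0.332 = 1944.4 kg/min.
water fraction in F4 = 0.487.

0.487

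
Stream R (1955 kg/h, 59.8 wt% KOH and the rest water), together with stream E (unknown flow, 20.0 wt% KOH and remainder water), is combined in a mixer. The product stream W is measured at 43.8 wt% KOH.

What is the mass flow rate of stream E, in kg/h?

Let E be the unknown flow. Total out = 1955 + E.
KOH balance: 1169.1 + 0.200·E = 0.438·(1955 + E)
(0.200 − 0.438)·E = 0.438×1955 − 1169.1 = -312.8
E = -312.8 / -0.238 = 1314.3 kg/h

1314 kg/h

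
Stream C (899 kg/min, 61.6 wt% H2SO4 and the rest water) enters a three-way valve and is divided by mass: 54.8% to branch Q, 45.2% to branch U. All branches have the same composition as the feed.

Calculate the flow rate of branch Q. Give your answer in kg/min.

Branch Q flow = 0.548×899 = 492.65 kg/min.

492.7 kg/min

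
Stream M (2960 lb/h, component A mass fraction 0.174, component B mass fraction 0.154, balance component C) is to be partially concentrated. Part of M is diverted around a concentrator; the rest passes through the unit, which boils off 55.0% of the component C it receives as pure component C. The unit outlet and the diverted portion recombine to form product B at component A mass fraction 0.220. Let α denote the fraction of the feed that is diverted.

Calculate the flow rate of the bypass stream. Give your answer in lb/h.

1285 lb/h

All 2960×0.174 = 515.04 lb/h of component A reaches B, so B = 515.04/0.220 = 2341.1 lb/h and vapour = 618.91 lb/h.
The evaporator receives (1−α)·2960 of feed at 0.672 component C and removes 0.550 of that component C:
0.550×0.672×(1−α)×2960 = 618.91
(1−α) = 618.91/1094 = 0.5657;  α = 0.4343.
Bypass flow = 0.4343×2960 = 1285.5 lb/h.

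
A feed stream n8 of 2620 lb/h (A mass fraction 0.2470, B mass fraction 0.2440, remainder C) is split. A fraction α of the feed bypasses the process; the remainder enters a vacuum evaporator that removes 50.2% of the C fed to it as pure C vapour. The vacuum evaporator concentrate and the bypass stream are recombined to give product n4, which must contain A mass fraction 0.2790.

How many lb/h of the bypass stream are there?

All 2620×0.247 = 647.14 lb/h of A reaches n4, so n4 = 647.14/0.279 = 2319.5 lb/h and vapour = 300.5 lb/h.
The evaporator receives (1−α)·2620 of feed at 0.509 C and removes 0.502 of that C:
0.502×0.509×(1−α)×2620 = 300.5
(1−α) = 300.5/669.46 = 0.4489;  α = 0.5511.
Bypass flow = 0.5511×2620 = 1444 lb/h.

1444 lb/h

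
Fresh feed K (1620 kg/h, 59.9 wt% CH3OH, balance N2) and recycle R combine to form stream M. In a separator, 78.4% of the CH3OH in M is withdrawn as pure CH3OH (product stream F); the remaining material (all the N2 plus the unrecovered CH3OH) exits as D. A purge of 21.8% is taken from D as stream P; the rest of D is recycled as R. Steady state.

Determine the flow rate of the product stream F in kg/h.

915.4 kg/h

CH3OH in M: m_A = 1620×0.599 + (1−0.218)·(1−0.784)·m_A, so m_A = 970.38/0.8311 = 1167.6 kg/h.
Product F = 0.784×1167.6 = 915.4 kg/h.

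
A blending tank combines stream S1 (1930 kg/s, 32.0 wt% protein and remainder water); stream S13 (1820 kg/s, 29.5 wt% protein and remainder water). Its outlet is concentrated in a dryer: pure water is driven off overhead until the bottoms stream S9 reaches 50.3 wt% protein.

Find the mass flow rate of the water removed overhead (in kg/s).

1455 kg/s

protein entering = 1930×0.320 + 1820×0.295 = 1154.5 kg/s.
All protein reports to S9, so S9 = 1154.5/0.503 = 2295.2 kg/s.
Total feed = 3750 kg/s; overhead = 3750 − 2295.2 = 1454.8 kg/s.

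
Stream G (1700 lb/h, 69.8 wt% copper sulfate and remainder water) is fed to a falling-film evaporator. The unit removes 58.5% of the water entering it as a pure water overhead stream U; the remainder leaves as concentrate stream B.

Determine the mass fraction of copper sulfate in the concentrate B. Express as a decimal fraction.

copper sulfate is not removed: 1700×0.698 = 1186.6 lb/h of copper sulfate enters B.
water entering = 1700×0.302 = 513.4 lb/h; overhead removed = 0.585×513.4 = 300.34 lb/h.
Concentrate = 1700 − 300.34 = 1399.7 lb/h.
Mass fraction = 1186.6/1399.7 = 0.848.

0.848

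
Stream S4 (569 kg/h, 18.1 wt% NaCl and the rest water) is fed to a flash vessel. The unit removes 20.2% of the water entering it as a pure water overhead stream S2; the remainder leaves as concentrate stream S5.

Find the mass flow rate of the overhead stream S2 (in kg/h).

94.13 kg/h

water entering = 569×0.819 = 466.01 kg/h; overhead removed = 0.202×466.01 = 94.134 kg/h.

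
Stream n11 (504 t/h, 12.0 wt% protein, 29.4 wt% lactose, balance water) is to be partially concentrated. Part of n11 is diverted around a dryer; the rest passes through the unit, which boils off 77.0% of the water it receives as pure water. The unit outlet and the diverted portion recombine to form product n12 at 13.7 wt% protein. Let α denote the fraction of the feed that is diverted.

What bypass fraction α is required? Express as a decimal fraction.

All 504×0.120 = 60.48 t/h of protein reaches n12, so n12 = 60.48/0.137 = 441.46 t/h and vapour = 62.54 t/h.
The evaporator receives (1−α)·504 of feed at 0.586 water and removes 0.770 of that water:
0.770×0.586×(1−α)×504 = 62.54
(1−α) = 62.54/227.41 = 0.2750;  α = 0.7250.

0.725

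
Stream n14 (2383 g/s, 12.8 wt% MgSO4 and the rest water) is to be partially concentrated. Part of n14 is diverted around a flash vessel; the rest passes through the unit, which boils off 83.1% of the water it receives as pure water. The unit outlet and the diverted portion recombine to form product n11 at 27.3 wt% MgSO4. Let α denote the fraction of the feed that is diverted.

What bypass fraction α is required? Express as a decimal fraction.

0.267

All 2383×0.128 = 305.02 g/s of MgSO4 reaches n11, so n11 = 305.02/0.273 = 1117.3 g/s and vapour = 1265.7 g/s.
The evaporator receives (1−α)·2383 of feed at 0.872 water and removes 0.831 of that water:
0.831×0.872×(1−α)×2383 = 1265.7
(1−α) = 1265.7/1726.8 = 0.7330;  α = 0.2670.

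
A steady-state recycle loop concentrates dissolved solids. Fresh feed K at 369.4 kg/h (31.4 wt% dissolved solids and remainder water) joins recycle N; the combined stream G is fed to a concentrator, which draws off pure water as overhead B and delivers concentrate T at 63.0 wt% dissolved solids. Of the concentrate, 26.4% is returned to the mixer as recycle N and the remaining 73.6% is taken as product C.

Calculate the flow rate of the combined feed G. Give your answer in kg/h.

Overall dissolved solids balance (none leaves overhead): dissolved solids in fresh feed = dissolved solids in product, i.e. 369.4×0.314 = (1−0.264)·T·0.630.
T = 115.99/(0.630×0.736) = 250.15 kg/h.
Recycle N = 0.264×250.15 = 66.041 kg/h.
Combined feed G = 369.4 + 66.041 = 435.44 kg/h.

435.4 kg/h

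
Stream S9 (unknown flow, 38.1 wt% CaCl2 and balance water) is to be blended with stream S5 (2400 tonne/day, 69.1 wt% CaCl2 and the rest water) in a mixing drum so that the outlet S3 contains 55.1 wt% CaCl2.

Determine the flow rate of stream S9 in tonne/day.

1976 tonne/day

Let S9 be the unknown flow. Total out = 2400 + S9.
CaCl2 balance: 1658.4 + 0.381·S9 = 0.551·(2400 + S9)
(0.381 − 0.551)·S9 = 0.551×2400 − 1658.4 = -336
S9 = -336 / -0.170 = 1976.5 tonne/day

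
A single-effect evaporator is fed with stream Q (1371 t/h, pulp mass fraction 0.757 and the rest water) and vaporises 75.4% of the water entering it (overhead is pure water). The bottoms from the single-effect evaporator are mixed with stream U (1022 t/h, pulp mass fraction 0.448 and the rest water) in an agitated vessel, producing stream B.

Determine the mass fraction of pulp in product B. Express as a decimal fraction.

0.698

Vapour removed = 0.754×0.243×1371 = 251.2 t/h; concentrate = 1119.8 t/h.
pulp reaching the mixer = 1037.8 (from concentrate) + 1022×0.448 = 1495.7 t/h.
Product flow = 1119.8 + 1022 = 2141.8 t/h; pulp fraction = 0.698.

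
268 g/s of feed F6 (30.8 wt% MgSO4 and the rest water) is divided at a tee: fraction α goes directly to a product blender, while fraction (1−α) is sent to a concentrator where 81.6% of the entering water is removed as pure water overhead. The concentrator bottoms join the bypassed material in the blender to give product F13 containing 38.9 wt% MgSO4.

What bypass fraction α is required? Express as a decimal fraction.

0.631

All 268×0.308 = 82.544 g/s of MgSO4 reaches F13, so F13 = 82.544/0.389 = 212.2 g/s and vapour = 55.805 g/s.
The evaporator receives (1−α)·268 of feed at 0.692 water and removes 0.816 of that water:
0.816×0.692×(1−α)×268 = 55.805
(1−α) = 55.805/151.33 = 0.3688;  α = 0.6312.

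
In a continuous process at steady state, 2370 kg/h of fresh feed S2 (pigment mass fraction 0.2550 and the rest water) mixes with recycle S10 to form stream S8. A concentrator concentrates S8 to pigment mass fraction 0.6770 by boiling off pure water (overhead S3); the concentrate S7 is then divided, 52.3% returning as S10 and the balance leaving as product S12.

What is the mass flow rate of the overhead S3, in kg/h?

Overall pigment balance (none leaves overhead): pigment in fresh feed = pigment in product, i.e. 2370×0.255 = (1−0.523)·S7·0.677.
S7 = 604.35/(0.677×0.477) = 1871.5 kg/h.
Recycle S10 = 0.523×1871.5 = 978.78 kg/h.
Combined feed S8 = 2370 + 978.78 = 3348.8 kg/h.
Overhead S3 = S8 − S7 = 3348.8 − 1871.5 = 1477.3 kg/h.

1477 kg/h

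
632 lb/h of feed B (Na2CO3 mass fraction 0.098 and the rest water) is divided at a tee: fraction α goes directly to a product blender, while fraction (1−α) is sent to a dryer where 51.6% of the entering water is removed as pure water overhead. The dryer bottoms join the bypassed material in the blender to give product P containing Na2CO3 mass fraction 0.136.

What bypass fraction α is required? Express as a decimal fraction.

0.400

All 632×0.098 = 61.936 lb/h of Na2CO3 reaches P, so P = 61.936/0.136 = 455.41 lb/h and vapour = 176.59 lb/h.
The evaporator receives (1−α)·632 of feed at 0.902 water and removes 0.516 of that water:
0.516×0.902×(1−α)×632 = 176.59
(1−α) = 176.59/294.15 = 0.6003;  α = 0.3997.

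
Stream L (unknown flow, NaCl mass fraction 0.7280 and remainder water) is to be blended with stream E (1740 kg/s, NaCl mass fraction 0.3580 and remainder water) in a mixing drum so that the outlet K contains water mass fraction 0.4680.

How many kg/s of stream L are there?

Let L be the unknown flow. Total out = 1740 + L.
water balance: 1117.1 + 0.272·L = 0.468·(1740 + L)
(0.272 − 0.468)·L = 0.468×1740 − 1117.1 = -302.76
L = -302.76 / -0.196 = 1544.7 kg/s

1545 kg/s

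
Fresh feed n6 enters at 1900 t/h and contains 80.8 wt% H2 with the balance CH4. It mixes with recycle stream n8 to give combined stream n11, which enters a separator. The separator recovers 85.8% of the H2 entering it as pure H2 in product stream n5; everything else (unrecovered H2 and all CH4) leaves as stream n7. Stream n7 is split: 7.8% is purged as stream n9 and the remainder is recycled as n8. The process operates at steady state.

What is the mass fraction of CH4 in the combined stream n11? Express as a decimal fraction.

0.726

CH4 enters only via n6 and leaves only via the purge: 1900×0.192 = 0.078×(CH4 in n7), and the separator passes all CH4, so CH4 in n11 = CH4 in n7 = 4676.9 t/h.
H2 in n11: m_A = 1900×0.808 + (1−0.078)·(1−0.858)·m_A, so m_A = 1535.2/0.8691 = 1766.5 t/h.
n11 = 1766.5 + 4676.9 = 6443.4 t/h.
CH4 fraction in n11 = 4676.9/6443.4 = 0.726.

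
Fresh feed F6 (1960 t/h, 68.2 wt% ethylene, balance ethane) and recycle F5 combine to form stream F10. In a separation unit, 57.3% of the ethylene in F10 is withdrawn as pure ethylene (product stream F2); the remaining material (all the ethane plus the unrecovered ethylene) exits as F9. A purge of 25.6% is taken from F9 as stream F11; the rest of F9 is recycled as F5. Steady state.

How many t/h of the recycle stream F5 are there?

2434 t/h

ethane enters only via F6 and leaves only via the purge: 1960×0.318 = 0.256×(ethane in F9), and the separation unit passes all ethane, so ethane in F10 = ethane in F9 = 2434.7 t/h.
ethylene in F10: m_A = 1960×0.682 + (1−0.256)·(1−0.573)·m_A, so m_A = 1336.7/0.6823 = 1959.1 t/h.
F9 = (1−0.573)×1959.1 + 2434.7 = 3271.2 t/h.
Recycle F5 = (1−0.256)×3271.2 = 2433.8 t/h.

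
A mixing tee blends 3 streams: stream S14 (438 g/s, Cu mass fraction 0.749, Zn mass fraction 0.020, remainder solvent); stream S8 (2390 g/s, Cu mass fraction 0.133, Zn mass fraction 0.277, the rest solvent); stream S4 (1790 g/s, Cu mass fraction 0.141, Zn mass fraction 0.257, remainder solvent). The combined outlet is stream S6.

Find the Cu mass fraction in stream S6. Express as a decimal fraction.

Total flow out = 438 + 2390 + 1790 = 4618 g/s.
Cu in = 438×0.749 + 2390×0.133 + 1790×0.141 = 898.32 g/s.
Cu mass fraction in S6 = 898.32/4618 = 0.195.

0.195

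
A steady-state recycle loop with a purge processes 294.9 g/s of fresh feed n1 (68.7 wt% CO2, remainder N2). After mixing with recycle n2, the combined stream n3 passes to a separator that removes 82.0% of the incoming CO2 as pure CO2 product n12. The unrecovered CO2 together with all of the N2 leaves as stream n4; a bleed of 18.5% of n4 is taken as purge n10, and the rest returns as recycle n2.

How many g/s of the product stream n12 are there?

194.7 g/s

CO2 in n3: m_A = 294.9×0.687 + (1−0.185)·(1−0.820)·m_A, so m_A = 202.6/0.8533 = 237.43 g/s.
Product n12 = 0.820×237.43 = 194.69 g/s.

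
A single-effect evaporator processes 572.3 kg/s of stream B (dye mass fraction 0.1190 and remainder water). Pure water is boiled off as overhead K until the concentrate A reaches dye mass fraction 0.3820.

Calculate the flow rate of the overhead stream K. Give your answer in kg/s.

dye is conserved: 572.3×0.119 = 68.104 kg/s all reports to the concentrate.
Concentrate = 68.104/(target fraction) = 178.28 kg/s.
Overhead = 572.3 − 178.28 = 394.02 kg/s.

394 kg/s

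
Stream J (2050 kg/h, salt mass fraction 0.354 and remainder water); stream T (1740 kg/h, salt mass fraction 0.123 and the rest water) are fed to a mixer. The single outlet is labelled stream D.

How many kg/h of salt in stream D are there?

939.7 kg/h

salt out = salt in = 2050×0.354 + 1740×0.123 = 939.72 kg/h.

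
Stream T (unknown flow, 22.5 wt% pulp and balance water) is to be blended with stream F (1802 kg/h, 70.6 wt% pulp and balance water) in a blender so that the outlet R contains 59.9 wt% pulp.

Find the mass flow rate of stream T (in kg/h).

Let T be the unknown flow. Total out = 1802 + T.
pulp balance: 1272.2 + 0.225·T = 0.599·(1802 + T)
(0.225 − 0.599)·T = 0.599×1802 − 1272.2 = -192.81
T = -192.81 / -0.374 = 515.55 kg/h

515.5 kg/h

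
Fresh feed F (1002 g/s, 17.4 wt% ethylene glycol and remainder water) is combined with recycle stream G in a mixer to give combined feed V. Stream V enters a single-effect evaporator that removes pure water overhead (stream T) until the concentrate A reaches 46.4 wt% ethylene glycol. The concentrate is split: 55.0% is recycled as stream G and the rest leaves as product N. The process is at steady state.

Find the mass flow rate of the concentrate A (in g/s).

Overall ethylene glycol balance (none leaves overhead): ethylene glycol in fresh feed = ethylene glycol in product, i.e. 1002×0.174 = (1−0.550)·A·0.464.
A = 174.35/(0.464×0.450) = 835 g/s.

835 g/s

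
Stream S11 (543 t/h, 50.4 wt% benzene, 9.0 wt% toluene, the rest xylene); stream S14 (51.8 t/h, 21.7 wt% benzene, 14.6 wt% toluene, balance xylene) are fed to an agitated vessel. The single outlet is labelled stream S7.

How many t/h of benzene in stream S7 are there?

benzene out = benzene in = 543×0.504 + 51.8×0.217 = 284.91 t/h.

284.9 t/h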